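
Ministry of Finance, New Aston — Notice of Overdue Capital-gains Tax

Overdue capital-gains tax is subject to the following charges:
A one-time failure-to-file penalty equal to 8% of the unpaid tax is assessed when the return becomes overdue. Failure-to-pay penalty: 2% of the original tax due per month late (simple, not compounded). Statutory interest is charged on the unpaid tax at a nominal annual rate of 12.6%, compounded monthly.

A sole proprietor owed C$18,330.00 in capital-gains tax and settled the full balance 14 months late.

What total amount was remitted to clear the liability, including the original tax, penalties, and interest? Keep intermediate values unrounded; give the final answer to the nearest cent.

C$27,815.16

Failure-to-file penalty: 8% × C$18,330.00 = C$1,466.40
Failure-to-pay penalty: 14 × 2% × C$18,330.00 = C$5,132.40
Interest (12.6%/yr ÷ 12 = 1.05%/month): C$18,330.00 × ((1 + 0.0105)^14 − 1) = C$2,886.3619…
Total = C$18,330.00 + C$6,598.8000 + C$2,886.3619… = C$27,815.16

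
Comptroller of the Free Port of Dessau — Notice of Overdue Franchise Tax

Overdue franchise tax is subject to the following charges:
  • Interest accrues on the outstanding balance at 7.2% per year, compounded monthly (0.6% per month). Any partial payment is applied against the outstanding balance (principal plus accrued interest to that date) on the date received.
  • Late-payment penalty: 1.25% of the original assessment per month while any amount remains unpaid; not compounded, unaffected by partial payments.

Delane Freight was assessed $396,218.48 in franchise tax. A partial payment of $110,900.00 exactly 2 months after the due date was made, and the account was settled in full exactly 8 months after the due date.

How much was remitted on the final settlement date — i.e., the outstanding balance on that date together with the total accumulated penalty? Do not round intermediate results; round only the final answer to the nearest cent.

$340,310.26

Balance at month 2: $396,218.4800 × (1 + 0.006)^2 = $400,987.3656…
After $110,900.00 payment: $400,987.3656… − $110,900.00 = $290,087.3656…
Balance at month 8: $290,087.3656… × (1 + 0.006)^6 = $300,688.4168…
Penalty: 8 × 1.25% × $396,218.48 = $39,621.85…
Final settlement = outstanding balance + penalty = $300,688.4168… + $39,621.85… = $340,310.26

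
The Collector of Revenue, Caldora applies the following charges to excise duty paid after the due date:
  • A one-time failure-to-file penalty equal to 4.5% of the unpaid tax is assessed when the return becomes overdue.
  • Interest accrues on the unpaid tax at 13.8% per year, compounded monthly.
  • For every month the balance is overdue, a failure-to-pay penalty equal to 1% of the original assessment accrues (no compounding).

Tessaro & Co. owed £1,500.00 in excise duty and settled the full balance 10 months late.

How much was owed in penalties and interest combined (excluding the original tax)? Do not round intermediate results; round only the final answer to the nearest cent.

£399.21

Failure-to-file penalty: 4.5% × £1,500.00 = £67.50
Failure-to-pay penalty: 10 × 1% × £1,500.00 = £150.00
Interest (13.8%/yr ÷ 12 = 1.15%/month): £1,500.00 × ((1 + 0.0115)^10 − 1) = £181.7062…
Penalties + interest = £217.5000 + £181.7062… = £399.21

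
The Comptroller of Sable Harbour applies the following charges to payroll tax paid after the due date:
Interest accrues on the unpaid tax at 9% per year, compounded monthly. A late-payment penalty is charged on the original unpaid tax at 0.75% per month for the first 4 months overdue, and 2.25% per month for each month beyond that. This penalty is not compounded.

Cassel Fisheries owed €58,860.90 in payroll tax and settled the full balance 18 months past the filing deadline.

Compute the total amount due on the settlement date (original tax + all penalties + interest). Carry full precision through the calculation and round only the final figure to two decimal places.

Penalty, months 1–4: 4 × 0.75% × €58,860.90 = €1,765.83…
Penalty, months 5–18: 14 × 2.25% × €58,860.90 = €18,541.18…
Interest (9%/yr ÷ 12 = 0.75%/month): €58,860.90 × ((1 + 0.0075)^18 − 1) = €8,473.6380…
Total = €58,860.90 + €20,307.0105 + €8,473.6380… = €87,641.55

€87,641.55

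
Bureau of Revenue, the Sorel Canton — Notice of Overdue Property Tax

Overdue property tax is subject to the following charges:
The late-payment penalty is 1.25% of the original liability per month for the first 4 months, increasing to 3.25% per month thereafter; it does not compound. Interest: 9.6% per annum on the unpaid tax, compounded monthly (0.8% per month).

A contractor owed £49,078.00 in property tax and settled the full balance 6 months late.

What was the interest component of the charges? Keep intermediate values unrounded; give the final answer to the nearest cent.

£2,403.36

Interest: £49,078.00 × ((1 + 0.008)^6 − 1) = £49,078.00 × 0.0489703… = £2,403.3645…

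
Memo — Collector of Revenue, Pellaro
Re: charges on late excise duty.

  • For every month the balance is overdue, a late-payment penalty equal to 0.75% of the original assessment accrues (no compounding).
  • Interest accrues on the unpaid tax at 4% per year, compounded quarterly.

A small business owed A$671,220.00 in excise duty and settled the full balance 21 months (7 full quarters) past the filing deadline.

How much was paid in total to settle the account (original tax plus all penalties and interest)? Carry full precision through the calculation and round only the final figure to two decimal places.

Late-payment penalty: 21 × 0.75% × A$671,220.00 = A$105,717.15
Interest (4%/yr ÷ 4 = 1%/quarter): A$671,220.00 × ((1 + 0.01)^7 − 1) = A$48,418.6910…
Total = A$671,220.00 + A$105,717.1500 + A$48,418.6910… = A$825,355.84

A$825,355.84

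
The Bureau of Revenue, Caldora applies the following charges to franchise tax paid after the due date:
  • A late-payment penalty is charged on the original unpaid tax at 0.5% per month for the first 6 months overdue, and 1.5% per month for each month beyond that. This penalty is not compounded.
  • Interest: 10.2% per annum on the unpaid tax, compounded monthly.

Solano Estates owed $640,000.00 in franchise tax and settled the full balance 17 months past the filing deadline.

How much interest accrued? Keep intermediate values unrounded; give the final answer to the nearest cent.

$99,044.04

Interest (10.2%/yr ÷ 12 = 0.85%/month): $640,000.00 × ((1 + 0.0085)^17 − 1) = $99,044.0371…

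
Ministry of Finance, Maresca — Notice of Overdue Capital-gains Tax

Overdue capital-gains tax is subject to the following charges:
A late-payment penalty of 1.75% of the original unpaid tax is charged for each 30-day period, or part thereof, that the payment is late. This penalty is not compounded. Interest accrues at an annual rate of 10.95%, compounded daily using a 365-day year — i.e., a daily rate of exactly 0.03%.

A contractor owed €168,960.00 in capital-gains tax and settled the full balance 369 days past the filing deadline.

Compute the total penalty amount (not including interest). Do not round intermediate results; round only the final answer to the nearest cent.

€38,438.40

Penalty periods: ⌈369/30⌉ = 13; penalty = 13 × 1.75% × €168,960.00 = €38,438.40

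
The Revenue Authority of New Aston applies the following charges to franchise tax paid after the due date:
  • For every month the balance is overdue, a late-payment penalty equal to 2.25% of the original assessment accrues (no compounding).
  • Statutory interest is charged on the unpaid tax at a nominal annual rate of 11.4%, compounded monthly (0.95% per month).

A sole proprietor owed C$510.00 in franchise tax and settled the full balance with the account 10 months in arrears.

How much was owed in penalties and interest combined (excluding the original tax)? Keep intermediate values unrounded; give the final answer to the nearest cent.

Late-payment penalty = 2.25% × C$510.00 × 10 mo = C$114.75
Interest: C$510.00 × ((1 + 0.0095)^10 − 1) = C$510.00 × 0.0991659… = C$50.5746…
Penalties + interest = C$114.7500 + C$50.5746… = C$165.32

C$165.32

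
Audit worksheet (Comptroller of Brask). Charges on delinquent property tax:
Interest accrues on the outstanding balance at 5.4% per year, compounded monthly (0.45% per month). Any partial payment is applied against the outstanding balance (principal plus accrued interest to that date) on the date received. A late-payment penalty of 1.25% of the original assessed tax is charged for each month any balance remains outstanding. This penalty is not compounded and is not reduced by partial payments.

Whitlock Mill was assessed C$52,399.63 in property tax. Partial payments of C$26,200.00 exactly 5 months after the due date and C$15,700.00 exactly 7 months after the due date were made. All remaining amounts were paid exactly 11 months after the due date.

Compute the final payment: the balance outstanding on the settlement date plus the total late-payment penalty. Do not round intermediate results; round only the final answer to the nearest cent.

C$19,357.60

Balance at month 5: C$52,399.6300 × (1 + 0.0045)^5 = C$53,589.2805…
After C$26,200.00 payment: C$53,589.2805… − C$26,200.00 = C$27,389.2805…
Balance at month 7: C$27,389.2805… × (1 + 0.0045)^2 = C$27,636.3386…
After C$15,700.00 payment: C$27,636.3386… − C$15,700.00 = C$11,936.3386…
Balance at month 11: C$11,936.3386… × (1 + 0.0045)^4 = C$12,152.6473…
Penalty: 11 × 1.25% × C$52,399.63 = C$7,204.95…
Final settlement = outstanding balance + penalty = C$12,152.6473… + C$7,204.95… = C$19,357.60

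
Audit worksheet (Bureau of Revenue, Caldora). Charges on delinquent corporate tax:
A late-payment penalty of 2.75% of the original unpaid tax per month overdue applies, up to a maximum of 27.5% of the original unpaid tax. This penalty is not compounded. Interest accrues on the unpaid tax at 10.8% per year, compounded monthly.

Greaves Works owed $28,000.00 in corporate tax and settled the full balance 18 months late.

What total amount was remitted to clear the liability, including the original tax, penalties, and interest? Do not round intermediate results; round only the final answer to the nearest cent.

Penalty (uncapped): 18 × 2.75% × $28,000.00 = $13,860.00; cap = 27.5% × $28,000.00 = $7,700.00 → penalty = $7,700.00
Interest (10.8%/yr ÷ 12 = 0.9%/month): $28,000.00 × ((1 + 0.009)^18 − 1) = $4,900.2368…
Total = $28,000.00 + $7,700.0000 + $4,900.2368… = $40,600.24

$40,600.24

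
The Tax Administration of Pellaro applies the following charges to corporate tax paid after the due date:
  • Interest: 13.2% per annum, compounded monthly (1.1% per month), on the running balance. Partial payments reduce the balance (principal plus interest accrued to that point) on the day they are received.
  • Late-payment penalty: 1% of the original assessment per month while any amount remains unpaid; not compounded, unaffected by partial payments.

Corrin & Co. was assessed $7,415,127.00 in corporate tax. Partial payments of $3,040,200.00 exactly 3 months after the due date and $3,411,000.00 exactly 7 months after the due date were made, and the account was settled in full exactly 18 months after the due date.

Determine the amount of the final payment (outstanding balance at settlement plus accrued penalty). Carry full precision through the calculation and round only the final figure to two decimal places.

$2,934,158.27

Balance at month 3: $7,415,127.0000 × (1 + 0.011)^3 = $7,662,527.7516…
After $3,040,200.00 payment: $7,662,527.7516… − $3,040,200.00 = $4,622,327.7516…
Balance at month 7: $4,622,327.7516… × (1 + 0.011)^4 = $4,829,090.6596…
After $3,411,000.00 payment: $4,829,090.6596… − $3,411,000.00 = $1,418,090.6596…
Balance at month 18: $1,418,090.6596… × (1 + 0.011)^11 = $1,599,435.4150…
Penalty: 18 × 1% × $7,415,127.00 = $1,334,722.86
Final settlement = outstanding balance + penalty = $1,599,435.4150… + $1,334,722.86 = $2,934,158.27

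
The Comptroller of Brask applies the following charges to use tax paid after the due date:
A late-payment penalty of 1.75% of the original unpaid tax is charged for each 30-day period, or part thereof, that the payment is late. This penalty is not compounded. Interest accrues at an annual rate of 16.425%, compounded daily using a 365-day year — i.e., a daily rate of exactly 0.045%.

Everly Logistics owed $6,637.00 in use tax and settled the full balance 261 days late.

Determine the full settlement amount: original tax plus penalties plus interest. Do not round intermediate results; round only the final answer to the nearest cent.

$8,509.27

Penalty periods: ⌈261/30⌉ = 9; penalty = 9 × 1.75% × $6,637.00 = $1,045.33…
Interest: $6,637.00 × ((1 + 0.00045)^261 − 1) = $6,637.00 × 0.12459569… = $826.9416…
Total = $6,637.00 + $1,045.3275 + $826.9416… = $8,509.27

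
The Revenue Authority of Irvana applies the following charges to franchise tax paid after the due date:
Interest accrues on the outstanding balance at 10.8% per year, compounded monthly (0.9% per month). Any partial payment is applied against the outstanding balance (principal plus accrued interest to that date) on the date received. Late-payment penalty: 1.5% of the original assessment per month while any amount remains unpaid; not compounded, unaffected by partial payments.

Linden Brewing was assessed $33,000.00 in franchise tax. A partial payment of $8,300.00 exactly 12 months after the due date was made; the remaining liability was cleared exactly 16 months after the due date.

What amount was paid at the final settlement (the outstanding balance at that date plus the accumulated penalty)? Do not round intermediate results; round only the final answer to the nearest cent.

Balance at month 12: $33,000.0000 × (1 + 0.009)^12 = $36,745.8193…
After $8,300.00 payment: $36,745.8193… − $8,300.00 = $28,445.8193…
Balance at month 16: $28,445.8193… × (1 + 0.009)^4 = $29,483.7766…
Penalty: 16 × 1.5% × $33,000.00 = $7,920.00
Final settlement = outstanding balance + penalty = $29,483.7766… + $7,920.00 = $37,403.78

$37,403.78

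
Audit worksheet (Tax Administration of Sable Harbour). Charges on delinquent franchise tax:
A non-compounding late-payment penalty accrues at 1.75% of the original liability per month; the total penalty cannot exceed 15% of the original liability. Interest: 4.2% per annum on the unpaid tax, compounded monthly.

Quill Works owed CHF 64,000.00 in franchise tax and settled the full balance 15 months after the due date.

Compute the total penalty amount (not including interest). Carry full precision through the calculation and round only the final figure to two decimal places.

CHF 9,600.00

Penalty (uncapped): 15 × 1.75% × CHF 64,000.00 = CHF 16,800.00; cap = 15% × CHF 64,000.00 = CHF 9,600.00 → penalty = CHF 9,600.00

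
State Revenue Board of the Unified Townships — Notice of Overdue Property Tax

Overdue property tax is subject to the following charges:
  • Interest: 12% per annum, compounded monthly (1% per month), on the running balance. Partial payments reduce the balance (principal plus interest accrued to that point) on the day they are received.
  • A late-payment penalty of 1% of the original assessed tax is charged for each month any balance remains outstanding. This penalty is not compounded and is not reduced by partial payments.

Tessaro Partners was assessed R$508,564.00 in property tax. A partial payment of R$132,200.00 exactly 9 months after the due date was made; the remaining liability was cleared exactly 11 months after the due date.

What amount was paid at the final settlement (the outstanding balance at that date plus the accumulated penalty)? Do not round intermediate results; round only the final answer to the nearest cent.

R$488,473.58

Balance at month 9: R$508,564.0000 × (1 + 0.01)^9 = R$556,208.9570…
After R$132,200.00 payment: R$556,208.9570… − R$132,200.00 = R$424,008.9570…
Balance at month 11: R$424,008.9570… × (1 + 0.01)^2 = R$432,531.5371…
Penalty: 11 × 1% × R$508,564.00 = R$55,942.04
Final settlement = outstanding balance + penalty = R$432,531.5371… + R$55,942.04 = R$488,473.58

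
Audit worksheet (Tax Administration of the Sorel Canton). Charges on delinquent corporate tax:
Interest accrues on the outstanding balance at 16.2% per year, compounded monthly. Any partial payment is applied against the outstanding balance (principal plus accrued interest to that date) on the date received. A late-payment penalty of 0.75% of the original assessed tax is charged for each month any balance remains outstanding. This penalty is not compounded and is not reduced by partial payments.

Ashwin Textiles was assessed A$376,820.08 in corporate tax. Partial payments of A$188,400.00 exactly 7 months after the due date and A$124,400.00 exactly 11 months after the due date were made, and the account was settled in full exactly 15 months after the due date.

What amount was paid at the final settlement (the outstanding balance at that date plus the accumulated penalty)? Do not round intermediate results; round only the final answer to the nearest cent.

Monthly rate = 16.2% ÷ 12 = 1.35%
Balance at month 7: A$376,820.0800 × (1 + 0.0135)^7 = A$413,904.6530…
After A$188,400.00 payment: A$413,904.6530… − A$188,400.00 = A$225,504.6530…
Balance at month 11: A$225,504.6530… × (1 + 0.0135)^4 = A$237,930.7204…
After A$124,400.00 payment: A$237,930.7204… − A$124,400.00 = A$113,530.7204…
Balance at month 15: A$113,530.7204… × (1 + 0.0135)^4 = A$119,786.6462…
Penalty: 15 × 0.75% × A$376,820.08 = A$42,392.26…
Final settlement = outstanding balance + penalty = A$119,786.6462… + A$42,392.26… = A$162,178.91

A$162,178.91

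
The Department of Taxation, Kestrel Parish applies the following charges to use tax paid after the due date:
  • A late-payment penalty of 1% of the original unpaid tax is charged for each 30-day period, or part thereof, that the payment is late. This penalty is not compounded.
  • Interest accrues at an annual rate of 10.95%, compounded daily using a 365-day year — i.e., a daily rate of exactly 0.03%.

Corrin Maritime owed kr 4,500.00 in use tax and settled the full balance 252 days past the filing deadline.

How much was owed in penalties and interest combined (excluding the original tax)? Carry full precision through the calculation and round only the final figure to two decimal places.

Penalty periods: ⌈252/30⌉ = 9; penalty = 9 × 1% × kr 4,500.00 = kr 405.00
Interest: kr 4,500.00 × ((1 + 0.0003)^252 − 1) = kr 4,500.00 × 0.07851885… = kr 353.3348…
Penalties + interest = kr 405.0000 + kr 353.3348… = kr 758.33

kr 758.33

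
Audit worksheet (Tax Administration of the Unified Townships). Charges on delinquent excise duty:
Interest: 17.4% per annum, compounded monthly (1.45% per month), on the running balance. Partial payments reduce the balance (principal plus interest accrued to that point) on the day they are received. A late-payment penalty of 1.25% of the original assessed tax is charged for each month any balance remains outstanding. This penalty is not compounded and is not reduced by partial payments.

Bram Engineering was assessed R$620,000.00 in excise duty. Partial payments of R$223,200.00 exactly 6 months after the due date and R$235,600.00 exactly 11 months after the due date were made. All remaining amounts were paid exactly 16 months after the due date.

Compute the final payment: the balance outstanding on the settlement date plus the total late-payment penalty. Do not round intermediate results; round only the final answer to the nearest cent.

Balance at month 6: R$620,000.0000 × (1 + 0.0145)^6 = R$675,933.5414…
After R$223,200.00 payment: R$675,933.5414… − R$223,200.00 = R$452,733.5414…
Balance at month 11: R$452,733.5414… × (1 + 0.0145)^5 = R$486,522.4980…
After R$235,600.00 payment: R$486,522.4980… − R$235,600.00 = R$250,922.4980…
Balance at month 16: R$250,922.4980… × (1 + 0.0145)^5 = R$269,649.6489…
Penalty: 16 × 1.25% × R$620,000.00 = R$124,000.00
Final settlement = outstanding balance + penalty = R$269,649.6489… + R$124,000.00 = R$393,649.65

R$393,649.65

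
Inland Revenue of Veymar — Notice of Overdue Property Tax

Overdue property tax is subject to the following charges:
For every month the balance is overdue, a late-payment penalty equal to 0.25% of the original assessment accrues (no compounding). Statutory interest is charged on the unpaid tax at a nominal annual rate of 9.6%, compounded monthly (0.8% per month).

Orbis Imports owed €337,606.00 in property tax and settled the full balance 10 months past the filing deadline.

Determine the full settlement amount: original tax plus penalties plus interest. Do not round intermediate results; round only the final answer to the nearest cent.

Late-payment penalty: 10 × 0.25% × €337,606.00 = €8,440.15
Interest: €337,606.00 × ((1 + 0.008)^10 − 1) = €337,606.00 × 0.0829423… = €28,001.8210…
Total = €337,606.00 + €8,440.1500 + €28,001.8210… = €374,047.97

€374,047.97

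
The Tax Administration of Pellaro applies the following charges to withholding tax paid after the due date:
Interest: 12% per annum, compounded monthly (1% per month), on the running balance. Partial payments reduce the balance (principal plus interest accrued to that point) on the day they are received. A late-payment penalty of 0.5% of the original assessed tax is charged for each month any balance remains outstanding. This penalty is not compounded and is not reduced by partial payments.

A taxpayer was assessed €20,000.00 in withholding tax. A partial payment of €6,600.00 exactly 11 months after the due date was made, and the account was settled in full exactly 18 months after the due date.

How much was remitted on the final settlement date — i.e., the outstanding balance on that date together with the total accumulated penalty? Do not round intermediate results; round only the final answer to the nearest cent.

€18,646.86

Balance at month 11: €20,000.0000 × (1 + 0.01)^11 = €22,313.3669…
After €6,600.00 payment: €22,313.3669… − €6,600.00 = €15,713.3669…
Balance at month 18: €15,713.3669… × (1 + 0.01)^7 = €16,846.8562…
Penalty: 18 × 0.5% × €20,000.00 = €1,800.00
Final settlement = outstanding balance + penalty = €16,846.8562… + €1,800.00 = €18,646.86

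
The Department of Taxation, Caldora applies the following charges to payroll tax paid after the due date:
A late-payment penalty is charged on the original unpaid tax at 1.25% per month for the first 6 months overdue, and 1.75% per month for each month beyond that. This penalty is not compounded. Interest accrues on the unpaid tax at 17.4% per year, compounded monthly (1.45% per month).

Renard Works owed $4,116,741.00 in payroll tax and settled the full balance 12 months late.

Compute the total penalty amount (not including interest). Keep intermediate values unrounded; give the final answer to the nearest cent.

Penalty, months 1–6: 6 × 1.25% × $4,116,741.00 = $308,755.58…
Penalty, months 7–12: 6 × 1.75% × $4,116,741.00 = $432,257.81…
Total penalty = $308,755.58… + $432,257.81… = $741,013.38

$741,013.38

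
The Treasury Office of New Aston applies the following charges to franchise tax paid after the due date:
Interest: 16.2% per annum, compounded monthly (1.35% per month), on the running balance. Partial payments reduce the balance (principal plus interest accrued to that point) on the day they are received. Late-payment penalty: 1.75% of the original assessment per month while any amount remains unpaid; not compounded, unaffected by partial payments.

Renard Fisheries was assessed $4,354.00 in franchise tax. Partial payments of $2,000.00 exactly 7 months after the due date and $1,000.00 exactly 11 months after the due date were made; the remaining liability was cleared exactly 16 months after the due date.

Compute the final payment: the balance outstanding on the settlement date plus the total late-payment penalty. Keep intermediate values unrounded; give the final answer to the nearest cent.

$3,289.19

Balance at month 7: $4,354.0000 × (1 + 0.0135)^7 = $4,782.4969…
After $2,000.00 payment: $4,782.4969… − $2,000.00 = $2,782.4969…
Balance at month 11: $2,782.4969… × (1 + 0.0135)^4 = $2,935.8219…
After $1,000.00 payment: $2,935.8219… − $1,000.00 = $1,935.8219…
Balance at month 16: $1,935.8219… × (1 + 0.0135)^5 = $2,070.0658…
Penalty: 16 × 1.75% × $4,354.00 = $1,219.12
Final settlement = outstanding balance + penalty = $2,070.0658… + $1,219.12 = $3,289.19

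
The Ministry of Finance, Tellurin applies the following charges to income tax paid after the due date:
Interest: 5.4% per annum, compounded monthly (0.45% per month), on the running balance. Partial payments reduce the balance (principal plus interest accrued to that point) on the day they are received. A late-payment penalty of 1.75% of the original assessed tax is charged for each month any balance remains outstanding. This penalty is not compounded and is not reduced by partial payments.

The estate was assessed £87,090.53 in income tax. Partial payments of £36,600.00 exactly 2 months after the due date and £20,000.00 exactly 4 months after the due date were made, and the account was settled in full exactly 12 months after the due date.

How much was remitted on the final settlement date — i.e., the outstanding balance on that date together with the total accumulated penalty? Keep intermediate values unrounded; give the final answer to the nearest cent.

Balance at month 2: £87,090.5300 × (1 + 0.0045)^2 = £87,876.1084…
After £36,600.00 payment: £87,876.1084… − £36,600.00 = £51,276.1084…
Balance at month 4: £51,276.1084… × (1 + 0.0045)^2 = £51,738.6317…
After £20,000.00 payment: £51,738.6317… − £20,000.00 = £31,738.6317…
Balance at month 12: £31,738.6317… × (1 + 0.0045)^8 = £32,899.3811…
Penalty: 12 × 1.75% × £87,090.53 = £18,289.01…
Final settlement = outstanding balance + penalty = £32,899.3811… + £18,289.01… = £51,188.39

£51,188.39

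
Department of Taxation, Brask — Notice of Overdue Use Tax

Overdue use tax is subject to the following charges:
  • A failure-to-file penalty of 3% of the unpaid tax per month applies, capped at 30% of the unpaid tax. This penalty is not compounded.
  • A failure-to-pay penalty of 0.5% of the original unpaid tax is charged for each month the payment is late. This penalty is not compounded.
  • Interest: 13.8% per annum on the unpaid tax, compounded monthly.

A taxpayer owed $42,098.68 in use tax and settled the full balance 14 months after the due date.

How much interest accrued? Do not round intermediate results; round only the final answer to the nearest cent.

Interest (13.8%/yr ÷ 12 = 1.15%/month): $42,098.68 × ((1 + 0.0115)^14 − 1) = $7,308.5946…

$7,308.59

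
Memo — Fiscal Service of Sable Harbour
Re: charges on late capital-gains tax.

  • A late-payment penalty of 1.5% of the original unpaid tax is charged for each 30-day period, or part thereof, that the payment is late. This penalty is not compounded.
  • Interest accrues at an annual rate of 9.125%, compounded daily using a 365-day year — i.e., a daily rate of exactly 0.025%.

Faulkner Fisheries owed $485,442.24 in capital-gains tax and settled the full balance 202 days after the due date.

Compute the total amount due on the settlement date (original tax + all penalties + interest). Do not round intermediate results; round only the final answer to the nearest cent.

$561,554.84

Penalty periods: ⌈202/30⌉ = 7; penalty = 7 × 1.5% × $485,442.24 = $50,971.44…
Interest: $485,442.24 × ((1 + 0.00025)^202 − 1) = $485,442.24 × 0.05179023… = $25,141.1628…
Total = $485,442.24 + $50,971.4352 + $25,141.1628… = $561,554.84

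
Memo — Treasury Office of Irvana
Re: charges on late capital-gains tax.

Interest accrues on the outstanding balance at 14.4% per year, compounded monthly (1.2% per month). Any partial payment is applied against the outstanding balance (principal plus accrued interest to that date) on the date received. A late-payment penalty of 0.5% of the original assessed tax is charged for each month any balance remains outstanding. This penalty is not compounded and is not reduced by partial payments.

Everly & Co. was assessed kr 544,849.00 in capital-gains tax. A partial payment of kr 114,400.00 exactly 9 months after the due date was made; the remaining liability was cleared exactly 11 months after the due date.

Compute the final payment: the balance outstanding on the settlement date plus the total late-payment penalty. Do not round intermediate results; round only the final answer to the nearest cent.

kr 534,048.03

Balance at month 9: kr 544,849.0000 × (1 + 0.012)^9 = kr 606,597.7159…
After kr 114,400.00 payment: kr 606,597.7159… − kr 114,400.00 = kr 492,197.7159…
Balance at month 11: kr 492,197.7159… × (1 + 0.012)^2 = kr 504,081.3376…
Penalty: 11 × 0.5% × kr 544,849.00 = kr 29,966.70…
Final settlement = outstanding balance + penalty = kr 504,081.3376… + kr 29,966.70… = kr 534,048.03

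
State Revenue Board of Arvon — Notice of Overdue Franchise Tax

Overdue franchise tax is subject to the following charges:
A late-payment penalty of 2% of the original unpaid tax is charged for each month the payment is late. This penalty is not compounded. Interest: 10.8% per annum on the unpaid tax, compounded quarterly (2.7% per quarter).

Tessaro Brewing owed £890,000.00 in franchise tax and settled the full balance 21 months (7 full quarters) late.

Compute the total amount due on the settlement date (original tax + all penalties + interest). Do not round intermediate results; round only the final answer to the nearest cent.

£1,446,264.96

Late-payment penalty: 21 × 2% × £890,000.00 = £373,800.00
Interest: £890,000.00 × ((1 + 0.027)^7 − 1) = £890,000.00 × 0.2050168… = £182,464.9604…
Total = £890,000.00 + £373,800.0000 + £182,464.9604… = £1,446,264.96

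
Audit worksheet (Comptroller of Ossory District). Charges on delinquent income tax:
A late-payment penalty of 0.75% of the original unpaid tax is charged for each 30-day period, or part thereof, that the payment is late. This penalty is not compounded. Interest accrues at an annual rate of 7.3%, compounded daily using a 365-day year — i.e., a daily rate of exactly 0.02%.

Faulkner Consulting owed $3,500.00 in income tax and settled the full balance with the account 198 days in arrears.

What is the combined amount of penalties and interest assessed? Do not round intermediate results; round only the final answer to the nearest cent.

$325.12

Penalty periods: ⌈198/30⌉ = 7; penalty = 7 × 0.75% × $3,500.00 = $183.75
Interest: $3,500.00 × ((1 + 0.0002)^198 − 1) = $3,500.00 × 0.04039041… = $141.3664…
Penalties + interest = $183.7500 + $141.3664… = $325.12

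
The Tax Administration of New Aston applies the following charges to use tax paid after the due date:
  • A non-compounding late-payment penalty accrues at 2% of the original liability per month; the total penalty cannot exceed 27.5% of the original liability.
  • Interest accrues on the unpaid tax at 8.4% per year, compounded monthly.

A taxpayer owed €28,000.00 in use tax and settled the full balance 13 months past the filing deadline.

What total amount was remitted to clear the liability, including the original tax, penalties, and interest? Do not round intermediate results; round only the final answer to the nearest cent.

€37,937.81

Penalty: 13 × 2% × €28,000.00 = €7,280.00 (below the 27.5% cap of €7,700.00)
Interest (8.4%/yr ÷ 12 = 0.7%/month): €28,000.00 × ((1 + 0.007)^13 − 1) = €2,657.8114…
Total = €28,000.00 + €7,280.0000 + €2,657.8114… = €37,937.81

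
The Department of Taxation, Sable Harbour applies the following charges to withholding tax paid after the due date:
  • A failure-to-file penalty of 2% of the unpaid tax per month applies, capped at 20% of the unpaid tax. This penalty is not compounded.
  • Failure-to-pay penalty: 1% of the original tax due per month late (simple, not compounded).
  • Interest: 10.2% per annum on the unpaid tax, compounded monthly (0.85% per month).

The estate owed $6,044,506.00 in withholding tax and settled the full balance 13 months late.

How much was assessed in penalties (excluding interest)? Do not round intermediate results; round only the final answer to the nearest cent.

$1,994,686.98

Failure-to-file: 13 × 2% × $6,044,506.00 = $1,571,571.56, capped at 20% × $6,044,506.00 = $1,208,901.20
Failure-to-pay penalty: 13 × 1% × $6,044,506.00 = $785,785.78
Total penalty = $1,208,901.20 + $785,785.78 = $1,994,686.98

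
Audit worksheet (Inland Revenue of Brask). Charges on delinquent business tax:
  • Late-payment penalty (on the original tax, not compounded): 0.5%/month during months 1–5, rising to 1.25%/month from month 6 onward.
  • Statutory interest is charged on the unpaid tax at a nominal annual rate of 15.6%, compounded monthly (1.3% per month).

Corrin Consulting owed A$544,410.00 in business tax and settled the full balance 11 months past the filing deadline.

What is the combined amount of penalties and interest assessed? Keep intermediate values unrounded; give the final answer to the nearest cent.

Penalty, months 1–5: 5 × 0.5% × A$544,410.00 = A$13,610.25
Penalty, months 6–11: 6 × 1.25% × A$544,410.00 = A$40,830.75
Interest: A$544,410.00 × ((1 + 0.013)^11 − 1) = A$544,410.00 × 0.1526671… = A$83,113.4980…
Penalties + interest = A$54,441.0000 + A$83,113.4980… = A$137,554.50

A$137,554.50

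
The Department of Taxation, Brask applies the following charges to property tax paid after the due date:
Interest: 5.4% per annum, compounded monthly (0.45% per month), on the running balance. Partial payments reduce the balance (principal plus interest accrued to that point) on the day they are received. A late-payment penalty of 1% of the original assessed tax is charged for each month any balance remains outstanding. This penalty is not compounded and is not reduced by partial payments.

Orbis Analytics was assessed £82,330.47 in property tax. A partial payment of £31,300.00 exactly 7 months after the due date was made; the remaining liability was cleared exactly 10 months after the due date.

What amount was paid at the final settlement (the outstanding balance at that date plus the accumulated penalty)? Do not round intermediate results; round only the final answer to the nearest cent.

£62,619.86

Balance at month 7: £82,330.4700 × (1 + 0.0045)^7 = £84,959.1546…
After £31,300.00 payment: £84,959.1546… − £31,300.00 = £53,659.1546…
Balance at month 10: £53,659.1546… × (1 + 0.0045)^3 = £54,386.8179…
Penalty: 10 × 1% × £82,330.47 = £8,233.05…
Final settlement = outstanding balance + penalty = £54,386.8179… + £8,233.05… = £62,619.86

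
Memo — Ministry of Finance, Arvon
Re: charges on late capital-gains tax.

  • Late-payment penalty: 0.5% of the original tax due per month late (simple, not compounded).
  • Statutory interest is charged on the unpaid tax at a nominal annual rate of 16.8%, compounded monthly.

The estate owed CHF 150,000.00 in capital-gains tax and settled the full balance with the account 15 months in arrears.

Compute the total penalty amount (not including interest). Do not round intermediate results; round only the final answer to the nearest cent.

Late-payment penalty = 0.5% × CHF 150,000.00 × 15 mo = CHF 11,250.00

CHF 11,250.00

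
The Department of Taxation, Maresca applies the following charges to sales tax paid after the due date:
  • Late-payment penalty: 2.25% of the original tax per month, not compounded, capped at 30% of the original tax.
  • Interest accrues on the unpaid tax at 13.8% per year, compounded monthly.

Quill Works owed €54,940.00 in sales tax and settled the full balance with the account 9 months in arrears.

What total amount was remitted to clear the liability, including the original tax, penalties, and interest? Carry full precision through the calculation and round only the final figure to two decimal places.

€72,020.35

Penalty: 9 × 2.25% × €54,940.00 = €11,125.35 (below the 30% cap of €16,482.00)
Interest (13.8%/yr ÷ 12 = 1.15%/month): €54,940.00 × ((1 + 0.0115)^9 − 1) = €5,955.0006…
Total = €54,940.00 + €11,125.3500 + €5,955.0006… = €72,020.35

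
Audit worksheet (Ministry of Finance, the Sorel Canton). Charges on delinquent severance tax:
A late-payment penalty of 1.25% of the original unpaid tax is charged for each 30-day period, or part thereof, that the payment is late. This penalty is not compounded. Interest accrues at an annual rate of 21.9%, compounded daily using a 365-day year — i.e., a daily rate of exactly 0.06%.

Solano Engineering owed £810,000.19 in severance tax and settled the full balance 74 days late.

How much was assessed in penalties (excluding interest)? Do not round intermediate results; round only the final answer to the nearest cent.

£30,375.01

Penalty periods: ⌈74/30⌉ = 3; penalty = 3 × 1.25% × £810,000.19 = £30,375.01…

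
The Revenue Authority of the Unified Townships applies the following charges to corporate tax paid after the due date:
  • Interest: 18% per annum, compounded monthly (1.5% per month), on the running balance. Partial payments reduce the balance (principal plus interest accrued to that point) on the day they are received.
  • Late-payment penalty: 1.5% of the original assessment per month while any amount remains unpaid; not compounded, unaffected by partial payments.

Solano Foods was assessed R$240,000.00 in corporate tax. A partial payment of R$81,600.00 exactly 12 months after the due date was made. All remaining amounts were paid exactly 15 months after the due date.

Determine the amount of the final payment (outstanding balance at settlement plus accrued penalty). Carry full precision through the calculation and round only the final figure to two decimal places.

Balance at month 12: R$240,000.0000 × (1 + 0.015)^12 = R$286,948.3612…
After R$81,600.00 payment: R$286,948.3612… − R$81,600.00 = R$205,348.3612…
Balance at month 15: R$205,348.3612… × (1 + 0.015)^3 = R$214,728.3406…
Penalty: 15 × 1.5% × R$240,000.00 = R$54,000.00
Final settlement = outstanding balance + penalty = R$214,728.3406… + R$54,000.00 = R$268,728.34

R$268,728.34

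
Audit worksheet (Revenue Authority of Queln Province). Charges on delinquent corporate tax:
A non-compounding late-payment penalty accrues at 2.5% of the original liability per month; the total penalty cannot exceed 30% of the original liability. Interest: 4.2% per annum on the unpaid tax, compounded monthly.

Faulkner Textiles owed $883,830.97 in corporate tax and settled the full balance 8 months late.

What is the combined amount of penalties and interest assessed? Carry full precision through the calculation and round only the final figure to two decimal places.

Penalty: 8 × 2.5% × $883,830.97 = $176,766.19… (below the 30% cap of $265,149.29…)
Interest (4.2%/yr ÷ 12 = 0.35%/month): $883,830.97 × ((1 + 0.0035)^8 − 1) = $25,052.5526…
Penalties + interest = $176,766.1940 + $25,052.5526… = $201,818.75

$201,818.75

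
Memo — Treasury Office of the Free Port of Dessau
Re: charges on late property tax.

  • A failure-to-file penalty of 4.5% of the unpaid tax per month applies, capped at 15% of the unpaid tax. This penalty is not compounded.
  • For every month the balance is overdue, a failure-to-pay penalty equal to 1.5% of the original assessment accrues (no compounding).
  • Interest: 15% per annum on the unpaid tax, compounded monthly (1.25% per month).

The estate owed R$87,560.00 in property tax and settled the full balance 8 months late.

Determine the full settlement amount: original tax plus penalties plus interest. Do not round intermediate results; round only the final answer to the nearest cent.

R$120,350.00

Failure-to-file: 8 × 4.5% × R$87,560.00 = R$31,521.60, capped at 15% × R$87,560.00 = R$13,134.00
Failure-to-pay penalty: 8 × 1.5% × R$87,560.00 = R$10,507.20
Interest: R$87,560.00 × ((1 + 0.0125)^8 − 1) = R$87,560.00 × 0.1044861… = R$9,148.8030…
Total = R$87,560.00 + R$23,641.2000 + R$9,148.8030… = R$120,350.00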